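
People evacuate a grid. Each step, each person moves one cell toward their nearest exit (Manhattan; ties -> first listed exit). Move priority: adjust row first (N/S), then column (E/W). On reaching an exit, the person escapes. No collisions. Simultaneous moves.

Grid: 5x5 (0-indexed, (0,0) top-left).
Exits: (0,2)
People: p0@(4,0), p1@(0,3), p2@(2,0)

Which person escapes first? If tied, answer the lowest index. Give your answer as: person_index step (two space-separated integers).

Step 1: p0:(4,0)->(3,0) | p1:(0,3)->(0,2)->EXIT | p2:(2,0)->(1,0)
Step 2: p0:(3,0)->(2,0) | p1:escaped | p2:(1,0)->(0,0)
Step 3: p0:(2,0)->(1,0) | p1:escaped | p2:(0,0)->(0,1)
Step 4: p0:(1,0)->(0,0) | p1:escaped | p2:(0,1)->(0,2)->EXIT
Step 5: p0:(0,0)->(0,1) | p1:escaped | p2:escaped
Step 6: p0:(0,1)->(0,2)->EXIT | p1:escaped | p2:escaped
Exit steps: [6, 1, 4]
First to escape: p1 at step 1

Answer: 1 1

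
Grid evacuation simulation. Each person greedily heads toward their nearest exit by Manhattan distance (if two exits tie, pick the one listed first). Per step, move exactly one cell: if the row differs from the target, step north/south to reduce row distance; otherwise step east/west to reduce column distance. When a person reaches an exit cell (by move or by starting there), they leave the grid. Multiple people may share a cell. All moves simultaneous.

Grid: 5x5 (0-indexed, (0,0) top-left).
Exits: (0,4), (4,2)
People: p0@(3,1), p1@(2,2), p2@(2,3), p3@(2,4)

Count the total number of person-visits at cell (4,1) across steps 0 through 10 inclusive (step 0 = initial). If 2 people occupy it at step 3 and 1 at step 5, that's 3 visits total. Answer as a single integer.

Answer: 1

Derivation:
Step 0: p0@(3,1) p1@(2,2) p2@(2,3) p3@(2,4) -> at (4,1): 0 [-], cum=0
Step 1: p0@(4,1) p1@(3,2) p2@(1,3) p3@(1,4) -> at (4,1): 1 [p0], cum=1
Step 2: p0@ESC p1@ESC p2@(0,3) p3@ESC -> at (4,1): 0 [-], cum=1
Step 3: p0@ESC p1@ESC p2@ESC p3@ESC -> at (4,1): 0 [-], cum=1
Total visits = 1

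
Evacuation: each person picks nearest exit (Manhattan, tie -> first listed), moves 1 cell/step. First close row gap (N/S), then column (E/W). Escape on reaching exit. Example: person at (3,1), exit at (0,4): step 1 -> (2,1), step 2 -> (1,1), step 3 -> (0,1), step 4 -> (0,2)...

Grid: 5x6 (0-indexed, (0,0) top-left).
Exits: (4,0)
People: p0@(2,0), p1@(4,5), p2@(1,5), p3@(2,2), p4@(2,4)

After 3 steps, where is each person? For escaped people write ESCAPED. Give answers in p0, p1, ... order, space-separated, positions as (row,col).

Step 1: p0:(2,0)->(3,0) | p1:(4,5)->(4,4) | p2:(1,5)->(2,5) | p3:(2,2)->(3,2) | p4:(2,4)->(3,4)
Step 2: p0:(3,0)->(4,0)->EXIT | p1:(4,4)->(4,3) | p2:(2,5)->(3,5) | p3:(3,2)->(4,2) | p4:(3,4)->(4,4)
Step 3: p0:escaped | p1:(4,3)->(4,2) | p2:(3,5)->(4,5) | p3:(4,2)->(4,1) | p4:(4,4)->(4,3)

ESCAPED (4,2) (4,5) (4,1) (4,3)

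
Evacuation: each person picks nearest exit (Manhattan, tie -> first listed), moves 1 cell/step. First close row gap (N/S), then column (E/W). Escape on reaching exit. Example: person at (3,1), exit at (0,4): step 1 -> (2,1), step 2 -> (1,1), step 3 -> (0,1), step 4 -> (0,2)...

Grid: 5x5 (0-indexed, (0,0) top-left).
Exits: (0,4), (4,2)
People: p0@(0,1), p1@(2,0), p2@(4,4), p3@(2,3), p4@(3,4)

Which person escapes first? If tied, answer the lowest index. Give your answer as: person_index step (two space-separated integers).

Answer: 2 2

Derivation:
Step 1: p0:(0,1)->(0,2) | p1:(2,0)->(3,0) | p2:(4,4)->(4,3) | p3:(2,3)->(1,3) | p4:(3,4)->(2,4)
Step 2: p0:(0,2)->(0,3) | p1:(3,0)->(4,0) | p2:(4,3)->(4,2)->EXIT | p3:(1,3)->(0,3) | p4:(2,4)->(1,4)
Step 3: p0:(0,3)->(0,4)->EXIT | p1:(4,0)->(4,1) | p2:escaped | p3:(0,3)->(0,4)->EXIT | p4:(1,4)->(0,4)->EXIT
Step 4: p0:escaped | p1:(4,1)->(4,2)->EXIT | p2:escaped | p3:escaped | p4:escaped
Exit steps: [3, 4, 2, 3, 3]
First to escape: p2 at step 2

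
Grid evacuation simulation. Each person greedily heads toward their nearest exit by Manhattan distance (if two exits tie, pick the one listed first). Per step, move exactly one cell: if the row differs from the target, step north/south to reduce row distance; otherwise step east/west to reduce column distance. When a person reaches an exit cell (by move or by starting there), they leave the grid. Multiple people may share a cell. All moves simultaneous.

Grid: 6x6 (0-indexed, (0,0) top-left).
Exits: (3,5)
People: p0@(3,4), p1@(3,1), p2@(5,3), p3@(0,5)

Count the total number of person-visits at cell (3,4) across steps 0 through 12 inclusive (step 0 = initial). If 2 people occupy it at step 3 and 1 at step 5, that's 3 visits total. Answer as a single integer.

Answer: 3

Derivation:
Step 0: p0@(3,4) p1@(3,1) p2@(5,3) p3@(0,5) -> at (3,4): 1 [p0], cum=1
Step 1: p0@ESC p1@(3,2) p2@(4,3) p3@(1,5) -> at (3,4): 0 [-], cum=1
Step 2: p0@ESC p1@(3,3) p2@(3,3) p3@(2,5) -> at (3,4): 0 [-], cum=1
Step 3: p0@ESC p1@(3,4) p2@(3,4) p3@ESC -> at (3,4): 2 [p1,p2], cum=3
Step 4: p0@ESC p1@ESC p2@ESC p3@ESC -> at (3,4): 0 [-], cum=3
Total visits = 3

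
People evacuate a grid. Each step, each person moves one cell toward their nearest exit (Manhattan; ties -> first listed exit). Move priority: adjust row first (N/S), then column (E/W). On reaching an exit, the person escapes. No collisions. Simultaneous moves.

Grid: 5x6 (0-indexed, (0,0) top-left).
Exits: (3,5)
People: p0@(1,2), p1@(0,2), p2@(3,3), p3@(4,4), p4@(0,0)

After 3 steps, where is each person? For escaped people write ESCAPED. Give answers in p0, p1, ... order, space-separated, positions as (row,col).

Step 1: p0:(1,2)->(2,2) | p1:(0,2)->(1,2) | p2:(3,3)->(3,4) | p3:(4,4)->(3,4) | p4:(0,0)->(1,0)
Step 2: p0:(2,2)->(3,2) | p1:(1,2)->(2,2) | p2:(3,4)->(3,5)->EXIT | p3:(3,4)->(3,5)->EXIT | p4:(1,0)->(2,0)
Step 3: p0:(3,2)->(3,3) | p1:(2,2)->(3,2) | p2:escaped | p3:escaped | p4:(2,0)->(3,0)

(3,3) (3,2) ESCAPED ESCAPED (3,0)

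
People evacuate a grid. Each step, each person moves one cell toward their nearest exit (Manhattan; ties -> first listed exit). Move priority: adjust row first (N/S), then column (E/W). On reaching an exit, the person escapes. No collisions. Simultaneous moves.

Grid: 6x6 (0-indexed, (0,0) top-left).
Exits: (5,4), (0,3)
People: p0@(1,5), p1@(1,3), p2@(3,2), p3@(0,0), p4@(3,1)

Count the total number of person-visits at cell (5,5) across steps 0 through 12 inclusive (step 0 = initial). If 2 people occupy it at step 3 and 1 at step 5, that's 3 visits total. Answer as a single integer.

Answer: 0

Derivation:
Step 0: p0@(1,5) p1@(1,3) p2@(3,2) p3@(0,0) p4@(3,1) -> at (5,5): 0 [-], cum=0
Step 1: p0@(0,5) p1@ESC p2@(4,2) p3@(0,1) p4@(4,1) -> at (5,5): 0 [-], cum=0
Step 2: p0@(0,4) p1@ESC p2@(5,2) p3@(0,2) p4@(5,1) -> at (5,5): 0 [-], cum=0
Step 3: p0@ESC p1@ESC p2@(5,3) p3@ESC p4@(5,2) -> at (5,5): 0 [-], cum=0
Step 4: p0@ESC p1@ESC p2@ESC p3@ESC p4@(5,3) -> at (5,5): 0 [-], cum=0
Step 5: p0@ESC p1@ESC p2@ESC p3@ESC p4@ESC -> at (5,5): 0 [-], cum=0
Total visits = 0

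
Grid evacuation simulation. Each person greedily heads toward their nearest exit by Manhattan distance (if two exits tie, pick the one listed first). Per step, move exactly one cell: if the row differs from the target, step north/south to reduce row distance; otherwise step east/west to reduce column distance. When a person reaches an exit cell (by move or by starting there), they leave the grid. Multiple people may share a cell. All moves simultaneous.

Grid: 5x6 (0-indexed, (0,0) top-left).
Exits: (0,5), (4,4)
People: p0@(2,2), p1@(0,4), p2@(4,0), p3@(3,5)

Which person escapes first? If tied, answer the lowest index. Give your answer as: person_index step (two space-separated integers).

Step 1: p0:(2,2)->(3,2) | p1:(0,4)->(0,5)->EXIT | p2:(4,0)->(4,1) | p3:(3,5)->(4,5)
Step 2: p0:(3,2)->(4,2) | p1:escaped | p2:(4,1)->(4,2) | p3:(4,5)->(4,4)->EXIT
Step 3: p0:(4,2)->(4,3) | p1:escaped | p2:(4,2)->(4,3) | p3:escaped
Step 4: p0:(4,3)->(4,4)->EXIT | p1:escaped | p2:(4,3)->(4,4)->EXIT | p3:escaped
Exit steps: [4, 1, 4, 2]
First to escape: p1 at step 1

Answer: 1 1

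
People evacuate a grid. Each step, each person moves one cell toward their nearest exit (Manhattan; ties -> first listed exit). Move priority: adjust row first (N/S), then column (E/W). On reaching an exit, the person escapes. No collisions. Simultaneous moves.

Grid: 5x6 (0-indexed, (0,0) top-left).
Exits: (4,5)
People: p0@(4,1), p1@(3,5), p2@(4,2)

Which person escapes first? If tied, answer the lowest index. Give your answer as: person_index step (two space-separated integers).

Answer: 1 1

Derivation:
Step 1: p0:(4,1)->(4,2) | p1:(3,5)->(4,5)->EXIT | p2:(4,2)->(4,3)
Step 2: p0:(4,2)->(4,3) | p1:escaped | p2:(4,3)->(4,4)
Step 3: p0:(4,3)->(4,4) | p1:escaped | p2:(4,4)->(4,5)->EXIT
Step 4: p0:(4,4)->(4,5)->EXIT | p1:escaped | p2:escaped
Exit steps: [4, 1, 3]
First to escape: p1 at step 1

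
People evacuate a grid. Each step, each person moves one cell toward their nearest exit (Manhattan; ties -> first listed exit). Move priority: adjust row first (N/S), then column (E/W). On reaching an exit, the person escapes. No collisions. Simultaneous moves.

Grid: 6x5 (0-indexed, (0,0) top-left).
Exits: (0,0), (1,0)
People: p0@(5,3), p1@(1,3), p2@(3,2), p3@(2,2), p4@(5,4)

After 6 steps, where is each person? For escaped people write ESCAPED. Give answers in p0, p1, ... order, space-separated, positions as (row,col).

Step 1: p0:(5,3)->(4,3) | p1:(1,3)->(1,2) | p2:(3,2)->(2,2) | p3:(2,2)->(1,2) | p4:(5,4)->(4,4)
Step 2: p0:(4,3)->(3,3) | p1:(1,2)->(1,1) | p2:(2,2)->(1,2) | p3:(1,2)->(1,1) | p4:(4,4)->(3,4)
Step 3: p0:(3,3)->(2,3) | p1:(1,1)->(1,0)->EXIT | p2:(1,2)->(1,1) | p3:(1,1)->(1,0)->EXIT | p4:(3,4)->(2,4)
Step 4: p0:(2,3)->(1,3) | p1:escaped | p2:(1,1)->(1,0)->EXIT | p3:escaped | p4:(2,4)->(1,4)
Step 5: p0:(1,3)->(1,2) | p1:escaped | p2:escaped | p3:escaped | p4:(1,4)->(1,3)
Step 6: p0:(1,2)->(1,1) | p1:escaped | p2:escaped | p3:escaped | p4:(1,3)->(1,2)

(1,1) ESCAPED ESCAPED ESCAPED (1,2)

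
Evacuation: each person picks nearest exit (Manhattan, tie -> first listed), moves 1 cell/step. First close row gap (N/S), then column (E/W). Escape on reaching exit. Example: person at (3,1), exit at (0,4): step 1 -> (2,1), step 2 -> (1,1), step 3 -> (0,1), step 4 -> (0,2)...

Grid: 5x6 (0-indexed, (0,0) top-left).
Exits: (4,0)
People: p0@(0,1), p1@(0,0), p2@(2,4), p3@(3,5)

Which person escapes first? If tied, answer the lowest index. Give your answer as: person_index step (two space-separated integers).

Step 1: p0:(0,1)->(1,1) | p1:(0,0)->(1,0) | p2:(2,4)->(3,4) | p3:(3,5)->(4,5)
Step 2: p0:(1,1)->(2,1) | p1:(1,0)->(2,0) | p2:(3,4)->(4,4) | p3:(4,5)->(4,4)
Step 3: p0:(2,1)->(3,1) | p1:(2,0)->(3,0) | p2:(4,4)->(4,3) | p3:(4,4)->(4,3)
Step 4: p0:(3,1)->(4,1) | p1:(3,0)->(4,0)->EXIT | p2:(4,3)->(4,2) | p3:(4,3)->(4,2)
Step 5: p0:(4,1)->(4,0)->EXIT | p1:escaped | p2:(4,2)->(4,1) | p3:(4,2)->(4,1)
Step 6: p0:escaped | p1:escaped | p2:(4,1)->(4,0)->EXIT | p3:(4,1)->(4,0)->EXIT
Exit steps: [5, 4, 6, 6]
First to escape: p1 at step 4

Answer: 1 4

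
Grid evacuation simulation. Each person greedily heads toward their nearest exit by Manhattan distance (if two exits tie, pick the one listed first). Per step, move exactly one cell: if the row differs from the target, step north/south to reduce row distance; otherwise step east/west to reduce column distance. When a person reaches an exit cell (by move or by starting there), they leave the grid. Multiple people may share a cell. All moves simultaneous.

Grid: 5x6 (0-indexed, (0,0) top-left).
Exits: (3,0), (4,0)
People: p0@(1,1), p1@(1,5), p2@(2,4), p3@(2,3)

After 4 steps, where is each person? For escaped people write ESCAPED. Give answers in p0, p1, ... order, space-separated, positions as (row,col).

Step 1: p0:(1,1)->(2,1) | p1:(1,5)->(2,5) | p2:(2,4)->(3,4) | p3:(2,3)->(3,3)
Step 2: p0:(2,1)->(3,1) | p1:(2,5)->(3,5) | p2:(3,4)->(3,3) | p3:(3,3)->(3,2)
Step 3: p0:(3,1)->(3,0)->EXIT | p1:(3,5)->(3,4) | p2:(3,3)->(3,2) | p3:(3,2)->(3,1)
Step 4: p0:escaped | p1:(3,4)->(3,3) | p2:(3,2)->(3,1) | p3:(3,1)->(3,0)->EXIT

ESCAPED (3,3) (3,1) ESCAPED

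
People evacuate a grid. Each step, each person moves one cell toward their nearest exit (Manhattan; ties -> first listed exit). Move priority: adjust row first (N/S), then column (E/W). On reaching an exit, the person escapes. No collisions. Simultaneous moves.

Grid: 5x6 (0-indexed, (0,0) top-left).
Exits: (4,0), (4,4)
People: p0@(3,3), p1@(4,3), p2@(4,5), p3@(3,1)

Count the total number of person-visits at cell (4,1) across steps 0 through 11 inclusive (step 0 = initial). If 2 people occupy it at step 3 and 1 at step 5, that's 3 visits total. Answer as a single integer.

Answer: 1

Derivation:
Step 0: p0@(3,3) p1@(4,3) p2@(4,5) p3@(3,1) -> at (4,1): 0 [-], cum=0
Step 1: p0@(4,3) p1@ESC p2@ESC p3@(4,1) -> at (4,1): 1 [p3], cum=1
Step 2: p0@ESC p1@ESC p2@ESC p3@ESC -> at (4,1): 0 [-], cum=1
Total visits = 1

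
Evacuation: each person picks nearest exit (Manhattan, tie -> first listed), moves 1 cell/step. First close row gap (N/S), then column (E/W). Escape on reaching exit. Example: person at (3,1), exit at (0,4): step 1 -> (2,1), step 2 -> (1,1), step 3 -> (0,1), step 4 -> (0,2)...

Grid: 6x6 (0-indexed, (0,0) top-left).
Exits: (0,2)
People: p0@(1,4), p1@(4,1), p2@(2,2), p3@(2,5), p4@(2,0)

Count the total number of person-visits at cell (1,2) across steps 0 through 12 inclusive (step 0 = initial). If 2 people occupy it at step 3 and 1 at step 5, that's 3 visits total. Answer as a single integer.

Step 0: p0@(1,4) p1@(4,1) p2@(2,2) p3@(2,5) p4@(2,0) -> at (1,2): 0 [-], cum=0
Step 1: p0@(0,4) p1@(3,1) p2@(1,2) p3@(1,5) p4@(1,0) -> at (1,2): 1 [p2], cum=1
Step 2: p0@(0,3) p1@(2,1) p2@ESC p3@(0,5) p4@(0,0) -> at (1,2): 0 [-], cum=1
Step 3: p0@ESC p1@(1,1) p2@ESC p3@(0,4) p4@(0,1) -> at (1,2): 0 [-], cum=1
Step 4: p0@ESC p1@(0,1) p2@ESC p3@(0,3) p4@ESC -> at (1,2): 0 [-], cum=1
Step 5: p0@ESC p1@ESC p2@ESC p3@ESC p4@ESC -> at (1,2): 0 [-], cum=1
Total visits = 1

Answer: 1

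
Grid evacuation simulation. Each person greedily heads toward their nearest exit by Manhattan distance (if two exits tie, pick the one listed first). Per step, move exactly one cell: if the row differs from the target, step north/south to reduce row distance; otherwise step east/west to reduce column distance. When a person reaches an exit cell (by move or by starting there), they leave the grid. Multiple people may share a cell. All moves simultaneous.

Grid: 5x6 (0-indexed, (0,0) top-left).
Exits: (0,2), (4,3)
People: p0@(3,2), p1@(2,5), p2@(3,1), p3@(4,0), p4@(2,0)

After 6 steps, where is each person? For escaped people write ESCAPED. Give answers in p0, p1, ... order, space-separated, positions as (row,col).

Step 1: p0:(3,2)->(4,2) | p1:(2,5)->(3,5) | p2:(3,1)->(4,1) | p3:(4,0)->(4,1) | p4:(2,0)->(1,0)
Step 2: p0:(4,2)->(4,3)->EXIT | p1:(3,5)->(4,5) | p2:(4,1)->(4,2) | p3:(4,1)->(4,2) | p4:(1,0)->(0,0)
Step 3: p0:escaped | p1:(4,5)->(4,4) | p2:(4,2)->(4,3)->EXIT | p3:(4,2)->(4,3)->EXIT | p4:(0,0)->(0,1)
Step 4: p0:escaped | p1:(4,4)->(4,3)->EXIT | p2:escaped | p3:escaped | p4:(0,1)->(0,2)->EXIT

ESCAPED ESCAPED ESCAPED ESCAPED ESCAPED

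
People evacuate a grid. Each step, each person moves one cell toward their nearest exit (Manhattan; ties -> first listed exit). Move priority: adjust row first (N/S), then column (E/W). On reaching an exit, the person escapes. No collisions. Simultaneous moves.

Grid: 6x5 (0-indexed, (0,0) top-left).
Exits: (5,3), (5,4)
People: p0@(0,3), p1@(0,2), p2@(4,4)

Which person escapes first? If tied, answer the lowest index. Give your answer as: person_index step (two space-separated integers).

Step 1: p0:(0,3)->(1,3) | p1:(0,2)->(1,2) | p2:(4,4)->(5,4)->EXIT
Step 2: p0:(1,3)->(2,3) | p1:(1,2)->(2,2) | p2:escaped
Step 3: p0:(2,3)->(3,3) | p1:(2,2)->(3,2) | p2:escaped
Step 4: p0:(3,3)->(4,3) | p1:(3,2)->(4,2) | p2:escaped
Step 5: p0:(4,3)->(5,3)->EXIT | p1:(4,2)->(5,2) | p2:escaped
Step 6: p0:escaped | p1:(5,2)->(5,3)->EXIT | p2:escaped
Exit steps: [5, 6, 1]
First to escape: p2 at step 1

Answer: 2 1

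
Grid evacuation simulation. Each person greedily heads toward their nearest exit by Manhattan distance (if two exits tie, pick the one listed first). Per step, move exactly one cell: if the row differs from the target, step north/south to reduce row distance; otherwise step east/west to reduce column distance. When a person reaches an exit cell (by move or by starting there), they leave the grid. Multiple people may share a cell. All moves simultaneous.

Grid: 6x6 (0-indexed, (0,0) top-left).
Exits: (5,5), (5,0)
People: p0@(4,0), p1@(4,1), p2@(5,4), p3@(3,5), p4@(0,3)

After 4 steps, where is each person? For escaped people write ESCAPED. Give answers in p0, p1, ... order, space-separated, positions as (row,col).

Step 1: p0:(4,0)->(5,0)->EXIT | p1:(4,1)->(5,1) | p2:(5,4)->(5,5)->EXIT | p3:(3,5)->(4,5) | p4:(0,3)->(1,3)
Step 2: p0:escaped | p1:(5,1)->(5,0)->EXIT | p2:escaped | p3:(4,5)->(5,5)->EXIT | p4:(1,3)->(2,3)
Step 3: p0:escaped | p1:escaped | p2:escaped | p3:escaped | p4:(2,3)->(3,3)
Step 4: p0:escaped | p1:escaped | p2:escaped | p3:escaped | p4:(3,3)->(4,3)

ESCAPED ESCAPED ESCAPED ESCAPED (4,3)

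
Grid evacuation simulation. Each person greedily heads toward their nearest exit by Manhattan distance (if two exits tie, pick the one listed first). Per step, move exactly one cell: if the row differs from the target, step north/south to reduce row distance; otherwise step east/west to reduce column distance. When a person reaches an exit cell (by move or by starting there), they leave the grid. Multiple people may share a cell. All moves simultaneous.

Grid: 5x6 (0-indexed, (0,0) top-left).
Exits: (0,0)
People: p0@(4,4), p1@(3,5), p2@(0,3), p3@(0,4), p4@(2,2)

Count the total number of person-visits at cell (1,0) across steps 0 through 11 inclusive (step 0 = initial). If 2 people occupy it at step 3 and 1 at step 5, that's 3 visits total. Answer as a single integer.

Step 0: p0@(4,4) p1@(3,5) p2@(0,3) p3@(0,4) p4@(2,2) -> at (1,0): 0 [-], cum=0
Step 1: p0@(3,4) p1@(2,5) p2@(0,2) p3@(0,3) p4@(1,2) -> at (1,0): 0 [-], cum=0
Step 2: p0@(2,4) p1@(1,5) p2@(0,1) p3@(0,2) p4@(0,2) -> at (1,0): 0 [-], cum=0
Step 3: p0@(1,4) p1@(0,5) p2@ESC p3@(0,1) p4@(0,1) -> at (1,0): 0 [-], cum=0
Step 4: p0@(0,4) p1@(0,4) p2@ESC p3@ESC p4@ESC -> at (1,0): 0 [-], cum=0
Step 5: p0@(0,3) p1@(0,3) p2@ESC p3@ESC p4@ESC -> at (1,0): 0 [-], cum=0
Step 6: p0@(0,2) p1@(0,2) p2@ESC p3@ESC p4@ESC -> at (1,0): 0 [-], cum=0
Step 7: p0@(0,1) p1@(0,1) p2@ESC p3@ESC p4@ESC -> at (1,0): 0 [-], cum=0
Step 8: p0@ESC p1@ESC p2@ESC p3@ESC p4@ESC -> at (1,0): 0 [-], cum=0
Total visits = 0

Answer: 0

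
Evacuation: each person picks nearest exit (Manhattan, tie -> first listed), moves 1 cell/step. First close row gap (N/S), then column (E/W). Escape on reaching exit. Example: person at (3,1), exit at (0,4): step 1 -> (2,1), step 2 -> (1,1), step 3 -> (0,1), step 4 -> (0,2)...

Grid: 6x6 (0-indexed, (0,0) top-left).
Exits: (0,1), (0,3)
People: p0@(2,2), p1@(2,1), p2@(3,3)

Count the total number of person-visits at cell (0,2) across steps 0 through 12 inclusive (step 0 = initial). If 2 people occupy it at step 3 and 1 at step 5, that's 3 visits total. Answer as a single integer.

Step 0: p0@(2,2) p1@(2,1) p2@(3,3) -> at (0,2): 0 [-], cum=0
Step 1: p0@(1,2) p1@(1,1) p2@(2,3) -> at (0,2): 0 [-], cum=0
Step 2: p0@(0,2) p1@ESC p2@(1,3) -> at (0,2): 1 [p0], cum=1
Step 3: p0@ESC p1@ESC p2@ESC -> at (0,2): 0 [-], cum=1
Total visits = 1

Answer: 1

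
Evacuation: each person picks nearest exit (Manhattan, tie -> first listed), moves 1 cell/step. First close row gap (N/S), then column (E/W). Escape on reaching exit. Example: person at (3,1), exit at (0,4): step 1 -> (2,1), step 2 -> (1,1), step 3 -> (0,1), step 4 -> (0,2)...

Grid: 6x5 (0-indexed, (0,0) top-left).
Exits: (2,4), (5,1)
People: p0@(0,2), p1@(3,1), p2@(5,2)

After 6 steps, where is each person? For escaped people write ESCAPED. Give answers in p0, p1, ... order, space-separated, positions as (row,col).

Step 1: p0:(0,2)->(1,2) | p1:(3,1)->(4,1) | p2:(5,2)->(5,1)->EXIT
Step 2: p0:(1,2)->(2,2) | p1:(4,1)->(5,1)->EXIT | p2:escaped
Step 3: p0:(2,2)->(2,3) | p1:escaped | p2:escaped
Step 4: p0:(2,3)->(2,4)->EXIT | p1:escaped | p2:escaped

ESCAPED ESCAPED ESCAPED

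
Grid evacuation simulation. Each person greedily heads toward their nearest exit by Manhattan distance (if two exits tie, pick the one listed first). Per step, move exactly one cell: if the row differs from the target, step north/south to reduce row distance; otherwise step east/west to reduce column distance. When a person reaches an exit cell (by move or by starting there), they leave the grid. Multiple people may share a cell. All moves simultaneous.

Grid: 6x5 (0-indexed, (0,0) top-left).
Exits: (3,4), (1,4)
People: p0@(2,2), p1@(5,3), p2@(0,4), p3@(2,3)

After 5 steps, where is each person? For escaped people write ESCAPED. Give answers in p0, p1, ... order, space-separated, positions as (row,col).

Step 1: p0:(2,2)->(3,2) | p1:(5,3)->(4,3) | p2:(0,4)->(1,4)->EXIT | p3:(2,3)->(3,3)
Step 2: p0:(3,2)->(3,3) | p1:(4,3)->(3,3) | p2:escaped | p3:(3,3)->(3,4)->EXIT
Step 3: p0:(3,3)->(3,4)->EXIT | p1:(3,3)->(3,4)->EXIT | p2:escaped | p3:escaped

ESCAPED ESCAPED ESCAPED ESCAPED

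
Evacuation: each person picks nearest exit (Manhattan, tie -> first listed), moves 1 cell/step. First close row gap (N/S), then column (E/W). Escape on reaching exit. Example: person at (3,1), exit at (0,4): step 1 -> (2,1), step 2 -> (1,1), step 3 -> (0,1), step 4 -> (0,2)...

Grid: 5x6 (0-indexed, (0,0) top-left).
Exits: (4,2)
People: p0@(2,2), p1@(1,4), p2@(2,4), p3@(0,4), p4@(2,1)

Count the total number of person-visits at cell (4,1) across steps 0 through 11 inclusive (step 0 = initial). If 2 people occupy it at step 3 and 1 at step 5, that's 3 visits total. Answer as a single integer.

Answer: 1

Derivation:
Step 0: p0@(2,2) p1@(1,4) p2@(2,4) p3@(0,4) p4@(2,1) -> at (4,1): 0 [-], cum=0
Step 1: p0@(3,2) p1@(2,4) p2@(3,4) p3@(1,4) p4@(3,1) -> at (4,1): 0 [-], cum=0
Step 2: p0@ESC p1@(3,4) p2@(4,4) p3@(2,4) p4@(4,1) -> at (4,1): 1 [p4], cum=1
Step 3: p0@ESC p1@(4,4) p2@(4,3) p3@(3,4) p4@ESC -> at (4,1): 0 [-], cum=1
Step 4: p0@ESC p1@(4,3) p2@ESC p3@(4,4) p4@ESC -> at (4,1): 0 [-], cum=1
Step 5: p0@ESC p1@ESC p2@ESC p3@(4,3) p4@ESC -> at (4,1): 0 [-], cum=1
Step 6: p0@ESC p1@ESC p2@ESC p3@ESC p4@ESC -> at (4,1): 0 [-], cum=1
Total visits = 1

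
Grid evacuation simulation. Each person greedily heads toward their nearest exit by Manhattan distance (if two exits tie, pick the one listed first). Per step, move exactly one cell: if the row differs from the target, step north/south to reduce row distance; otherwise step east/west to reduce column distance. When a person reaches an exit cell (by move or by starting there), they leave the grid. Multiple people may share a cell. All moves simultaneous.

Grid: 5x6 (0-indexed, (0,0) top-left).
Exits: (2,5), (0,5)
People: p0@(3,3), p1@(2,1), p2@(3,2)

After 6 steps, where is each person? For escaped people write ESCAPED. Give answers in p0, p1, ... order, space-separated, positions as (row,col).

Step 1: p0:(3,3)->(2,3) | p1:(2,1)->(2,2) | p2:(3,2)->(2,2)
Step 2: p0:(2,3)->(2,4) | p1:(2,2)->(2,3) | p2:(2,2)->(2,3)
Step 3: p0:(2,4)->(2,5)->EXIT | p1:(2,3)->(2,4) | p2:(2,3)->(2,4)
Step 4: p0:escaped | p1:(2,4)->(2,5)->EXIT | p2:(2,4)->(2,5)->EXIT

ESCAPED ESCAPED ESCAPED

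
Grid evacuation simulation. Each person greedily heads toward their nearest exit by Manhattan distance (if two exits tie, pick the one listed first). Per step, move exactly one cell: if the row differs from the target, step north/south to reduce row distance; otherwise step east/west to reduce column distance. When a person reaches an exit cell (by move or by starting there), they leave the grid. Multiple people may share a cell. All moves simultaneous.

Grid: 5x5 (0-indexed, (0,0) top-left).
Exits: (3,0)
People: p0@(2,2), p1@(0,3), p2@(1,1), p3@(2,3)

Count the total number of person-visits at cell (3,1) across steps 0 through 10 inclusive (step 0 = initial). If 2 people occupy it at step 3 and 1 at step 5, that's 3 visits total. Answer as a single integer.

Answer: 4

Derivation:
Step 0: p0@(2,2) p1@(0,3) p2@(1,1) p3@(2,3) -> at (3,1): 0 [-], cum=0
Step 1: p0@(3,2) p1@(1,3) p2@(2,1) p3@(3,3) -> at (3,1): 0 [-], cum=0
Step 2: p0@(3,1) p1@(2,3) p2@(3,1) p3@(3,2) -> at (3,1): 2 [p0,p2], cum=2
Step 3: p0@ESC p1@(3,3) p2@ESC p3@(3,1) -> at (3,1): 1 [p3], cum=3
Step 4: p0@ESC p1@(3,2) p2@ESC p3@ESC -> at (3,1): 0 [-], cum=3
Step 5: p0@ESC p1@(3,1) p2@ESC p3@ESC -> at (3,1): 1 [p1], cum=4
Step 6: p0@ESC p1@ESC p2@ESC p3@ESC -> at (3,1): 0 [-], cum=4
Total visits = 4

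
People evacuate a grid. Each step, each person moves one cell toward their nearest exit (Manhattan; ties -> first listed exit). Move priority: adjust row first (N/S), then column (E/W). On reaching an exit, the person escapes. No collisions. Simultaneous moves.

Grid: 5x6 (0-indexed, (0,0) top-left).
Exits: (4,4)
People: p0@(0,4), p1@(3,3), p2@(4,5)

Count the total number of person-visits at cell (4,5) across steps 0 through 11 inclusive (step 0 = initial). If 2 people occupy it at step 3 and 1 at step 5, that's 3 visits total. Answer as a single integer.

Answer: 1

Derivation:
Step 0: p0@(0,4) p1@(3,3) p2@(4,5) -> at (4,5): 1 [p2], cum=1
Step 1: p0@(1,4) p1@(4,3) p2@ESC -> at (4,5): 0 [-], cum=1
Step 2: p0@(2,4) p1@ESC p2@ESC -> at (4,5): 0 [-], cum=1
Step 3: p0@(3,4) p1@ESC p2@ESC -> at (4,5): 0 [-], cum=1
Step 4: p0@ESC p1@ESC p2@ESC -> at (4,5): 0 [-], cum=1
Total visits = 1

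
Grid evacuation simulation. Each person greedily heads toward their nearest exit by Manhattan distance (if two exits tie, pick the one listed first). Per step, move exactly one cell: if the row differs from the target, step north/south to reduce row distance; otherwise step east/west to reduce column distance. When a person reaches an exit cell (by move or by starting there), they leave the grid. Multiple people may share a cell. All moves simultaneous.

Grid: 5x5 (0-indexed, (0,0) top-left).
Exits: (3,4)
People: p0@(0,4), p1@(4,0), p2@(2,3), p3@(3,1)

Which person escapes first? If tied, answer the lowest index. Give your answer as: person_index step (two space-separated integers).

Answer: 2 2

Derivation:
Step 1: p0:(0,4)->(1,4) | p1:(4,0)->(3,0) | p2:(2,3)->(3,3) | p3:(3,1)->(3,2)
Step 2: p0:(1,4)->(2,4) | p1:(3,0)->(3,1) | p2:(3,3)->(3,4)->EXIT | p3:(3,2)->(3,3)
Step 3: p0:(2,4)->(3,4)->EXIT | p1:(3,1)->(3,2) | p2:escaped | p3:(3,3)->(3,4)->EXIT
Step 4: p0:escaped | p1:(3,2)->(3,3) | p2:escaped | p3:escaped
Step 5: p0:escaped | p1:(3,3)->(3,4)->EXIT | p2:escaped | p3:escaped
Exit steps: [3, 5, 2, 3]
First to escape: p2 at step 2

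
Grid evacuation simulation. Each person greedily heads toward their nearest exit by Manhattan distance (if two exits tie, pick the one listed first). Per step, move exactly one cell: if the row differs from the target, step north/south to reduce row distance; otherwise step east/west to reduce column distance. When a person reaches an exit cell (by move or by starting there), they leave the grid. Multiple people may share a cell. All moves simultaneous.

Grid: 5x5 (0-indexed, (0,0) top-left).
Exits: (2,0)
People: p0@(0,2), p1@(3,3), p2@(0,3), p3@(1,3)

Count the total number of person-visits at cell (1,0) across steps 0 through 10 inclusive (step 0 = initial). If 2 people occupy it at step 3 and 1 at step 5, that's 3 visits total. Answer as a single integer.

Answer: 0

Derivation:
Step 0: p0@(0,2) p1@(3,3) p2@(0,3) p3@(1,3) -> at (1,0): 0 [-], cum=0
Step 1: p0@(1,2) p1@(2,3) p2@(1,3) p3@(2,3) -> at (1,0): 0 [-], cum=0
Step 2: p0@(2,2) p1@(2,2) p2@(2,3) p3@(2,2) -> at (1,0): 0 [-], cum=0
Step 3: p0@(2,1) p1@(2,1) p2@(2,2) p3@(2,1) -> at (1,0): 0 [-], cum=0
Step 4: p0@ESC p1@ESC p2@(2,1) p3@ESC -> at (1,0): 0 [-], cum=0
Step 5: p0@ESC p1@ESC p2@ESC p3@ESC -> at (1,0): 0 [-], cum=0
Total visits = 0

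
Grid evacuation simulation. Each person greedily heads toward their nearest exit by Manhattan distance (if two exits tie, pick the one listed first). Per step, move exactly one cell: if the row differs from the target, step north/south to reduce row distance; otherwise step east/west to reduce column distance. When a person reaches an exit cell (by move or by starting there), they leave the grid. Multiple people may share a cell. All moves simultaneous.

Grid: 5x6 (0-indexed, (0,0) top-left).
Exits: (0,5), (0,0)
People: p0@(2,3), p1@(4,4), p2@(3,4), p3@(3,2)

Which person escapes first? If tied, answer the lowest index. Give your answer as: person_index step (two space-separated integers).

Step 1: p0:(2,3)->(1,3) | p1:(4,4)->(3,4) | p2:(3,4)->(2,4) | p3:(3,2)->(2,2)
Step 2: p0:(1,3)->(0,3) | p1:(3,4)->(2,4) | p2:(2,4)->(1,4) | p3:(2,2)->(1,2)
Step 3: p0:(0,3)->(0,4) | p1:(2,4)->(1,4) | p2:(1,4)->(0,4) | p3:(1,2)->(0,2)
Step 4: p0:(0,4)->(0,5)->EXIT | p1:(1,4)->(0,4) | p2:(0,4)->(0,5)->EXIT | p3:(0,2)->(0,1)
Step 5: p0:escaped | p1:(0,4)->(0,5)->EXIT | p2:escaped | p3:(0,1)->(0,0)->EXIT
Exit steps: [4, 5, 4, 5]
First to escape: p0 at step 4

Answer: 0 4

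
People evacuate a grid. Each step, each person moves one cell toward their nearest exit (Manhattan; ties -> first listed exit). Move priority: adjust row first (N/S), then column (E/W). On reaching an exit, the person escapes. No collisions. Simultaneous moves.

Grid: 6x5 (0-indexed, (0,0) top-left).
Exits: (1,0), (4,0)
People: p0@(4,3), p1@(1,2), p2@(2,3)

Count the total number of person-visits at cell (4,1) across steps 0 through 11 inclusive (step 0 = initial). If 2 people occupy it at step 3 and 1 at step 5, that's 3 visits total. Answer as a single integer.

Step 0: p0@(4,3) p1@(1,2) p2@(2,3) -> at (4,1): 0 [-], cum=0
Step 1: p0@(4,2) p1@(1,1) p2@(1,3) -> at (4,1): 0 [-], cum=0
Step 2: p0@(4,1) p1@ESC p2@(1,2) -> at (4,1): 1 [p0], cum=1
Step 3: p0@ESC p1@ESC p2@(1,1) -> at (4,1): 0 [-], cum=1
Step 4: p0@ESC p1@ESC p2@ESC -> at (4,1): 0 [-], cum=1
Total visits = 1

Answer: 1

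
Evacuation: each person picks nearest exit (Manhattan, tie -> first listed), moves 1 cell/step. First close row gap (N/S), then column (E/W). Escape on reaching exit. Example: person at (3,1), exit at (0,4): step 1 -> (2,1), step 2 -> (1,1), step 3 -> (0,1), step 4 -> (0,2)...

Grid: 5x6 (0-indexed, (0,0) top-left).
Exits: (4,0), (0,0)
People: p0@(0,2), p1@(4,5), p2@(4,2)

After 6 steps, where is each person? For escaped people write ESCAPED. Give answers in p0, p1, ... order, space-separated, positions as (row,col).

Step 1: p0:(0,2)->(0,1) | p1:(4,5)->(4,4) | p2:(4,2)->(4,1)
Step 2: p0:(0,1)->(0,0)->EXIT | p1:(4,4)->(4,3) | p2:(4,1)->(4,0)->EXIT
Step 3: p0:escaped | p1:(4,3)->(4,2) | p2:escaped
Step 4: p0:escaped | p1:(4,2)->(4,1) | p2:escaped
Step 5: p0:escaped | p1:(4,1)->(4,0)->EXIT | p2:escaped

ESCAPED ESCAPED ESCAPED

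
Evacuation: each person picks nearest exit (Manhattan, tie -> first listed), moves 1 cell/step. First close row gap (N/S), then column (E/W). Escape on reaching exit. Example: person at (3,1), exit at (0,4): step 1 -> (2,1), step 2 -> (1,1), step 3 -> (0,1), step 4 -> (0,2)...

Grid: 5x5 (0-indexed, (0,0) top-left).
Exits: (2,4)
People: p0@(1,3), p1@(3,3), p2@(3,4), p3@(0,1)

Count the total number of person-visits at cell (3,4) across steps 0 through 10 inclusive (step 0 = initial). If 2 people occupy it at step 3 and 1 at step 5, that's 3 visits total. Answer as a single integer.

Answer: 1

Derivation:
Step 0: p0@(1,3) p1@(3,3) p2@(3,4) p3@(0,1) -> at (3,4): 1 [p2], cum=1
Step 1: p0@(2,3) p1@(2,3) p2@ESC p3@(1,1) -> at (3,4): 0 [-], cum=1
Step 2: p0@ESC p1@ESC p2@ESC p3@(2,1) -> at (3,4): 0 [-], cum=1
Step 3: p0@ESC p1@ESC p2@ESC p3@(2,2) -> at (3,4): 0 [-], cum=1
Step 4: p0@ESC p1@ESC p2@ESC p3@(2,3) -> at (3,4): 0 [-], cum=1
Step 5: p0@ESC p1@ESC p2@ESC p3@ESC -> at (3,4): 0 [-], cum=1
Total visits = 1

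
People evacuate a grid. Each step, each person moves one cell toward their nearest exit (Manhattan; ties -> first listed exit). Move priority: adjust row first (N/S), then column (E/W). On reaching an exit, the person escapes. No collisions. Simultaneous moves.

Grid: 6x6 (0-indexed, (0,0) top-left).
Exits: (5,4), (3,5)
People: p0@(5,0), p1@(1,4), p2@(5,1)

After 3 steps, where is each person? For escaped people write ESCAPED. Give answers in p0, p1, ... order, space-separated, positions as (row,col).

Step 1: p0:(5,0)->(5,1) | p1:(1,4)->(2,4) | p2:(5,1)->(5,2)
Step 2: p0:(5,1)->(5,2) | p1:(2,4)->(3,4) | p2:(5,2)->(5,3)
Step 3: p0:(5,2)->(5,3) | p1:(3,4)->(3,5)->EXIT | p2:(5,3)->(5,4)->EXIT

(5,3) ESCAPED ESCAPED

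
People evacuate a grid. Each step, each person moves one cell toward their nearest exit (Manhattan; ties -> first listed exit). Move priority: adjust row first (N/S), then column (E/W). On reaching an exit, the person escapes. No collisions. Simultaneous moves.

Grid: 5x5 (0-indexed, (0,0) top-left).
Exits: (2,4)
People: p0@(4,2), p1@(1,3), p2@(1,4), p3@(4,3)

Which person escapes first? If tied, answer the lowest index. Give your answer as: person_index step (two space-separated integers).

Answer: 2 1

Derivation:
Step 1: p0:(4,2)->(3,2) | p1:(1,3)->(2,3) | p2:(1,4)->(2,4)->EXIT | p3:(4,3)->(3,3)
Step 2: p0:(3,2)->(2,2) | p1:(2,3)->(2,4)->EXIT | p2:escaped | p3:(3,3)->(2,3)
Step 3: p0:(2,2)->(2,3) | p1:escaped | p2:escaped | p3:(2,3)->(2,4)->EXIT
Step 4: p0:(2,3)->(2,4)->EXIT | p1:escaped | p2:escaped | p3:escaped
Exit steps: [4, 2, 1, 3]
First to escape: p2 at step 1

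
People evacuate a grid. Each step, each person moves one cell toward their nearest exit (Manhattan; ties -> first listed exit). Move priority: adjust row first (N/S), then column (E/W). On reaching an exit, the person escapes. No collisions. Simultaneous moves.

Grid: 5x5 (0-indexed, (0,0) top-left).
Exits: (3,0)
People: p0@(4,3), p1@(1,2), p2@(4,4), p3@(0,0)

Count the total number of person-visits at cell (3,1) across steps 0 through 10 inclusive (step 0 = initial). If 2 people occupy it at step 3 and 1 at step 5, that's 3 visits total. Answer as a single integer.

Step 0: p0@(4,3) p1@(1,2) p2@(4,4) p3@(0,0) -> at (3,1): 0 [-], cum=0
Step 1: p0@(3,3) p1@(2,2) p2@(3,4) p3@(1,0) -> at (3,1): 0 [-], cum=0
Step 2: p0@(3,2) p1@(3,2) p2@(3,3) p3@(2,0) -> at (3,1): 0 [-], cum=0
Step 3: p0@(3,1) p1@(3,1) p2@(3,2) p3@ESC -> at (3,1): 2 [p0,p1], cum=2
Step 4: p0@ESC p1@ESC p2@(3,1) p3@ESC -> at (3,1): 1 [p2], cum=3
Step 5: p0@ESC p1@ESC p2@ESC p3@ESC -> at (3,1): 0 [-], cum=3
Total visits = 3

Answer: 3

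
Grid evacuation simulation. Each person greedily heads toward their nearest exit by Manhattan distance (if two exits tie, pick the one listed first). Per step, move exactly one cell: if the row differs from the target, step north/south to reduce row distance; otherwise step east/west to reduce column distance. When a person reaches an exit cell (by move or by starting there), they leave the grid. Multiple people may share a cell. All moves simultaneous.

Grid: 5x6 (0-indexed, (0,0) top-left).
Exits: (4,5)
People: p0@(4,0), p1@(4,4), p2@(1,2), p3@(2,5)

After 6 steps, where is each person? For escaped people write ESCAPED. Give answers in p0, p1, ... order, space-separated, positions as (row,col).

Step 1: p0:(4,0)->(4,1) | p1:(4,4)->(4,5)->EXIT | p2:(1,2)->(2,2) | p3:(2,5)->(3,5)
Step 2: p0:(4,1)->(4,2) | p1:escaped | p2:(2,2)->(3,2) | p3:(3,5)->(4,5)->EXIT
Step 3: p0:(4,2)->(4,3) | p1:escaped | p2:(3,2)->(4,2) | p3:escaped
Step 4: p0:(4,3)->(4,4) | p1:escaped | p2:(4,2)->(4,3) | p3:escaped
Step 5: p0:(4,4)->(4,5)->EXIT | p1:escaped | p2:(4,3)->(4,4) | p3:escaped
Step 6: p0:escaped | p1:escaped | p2:(4,4)->(4,5)->EXIT | p3:escaped

ESCAPED ESCAPED ESCAPED ESCAPED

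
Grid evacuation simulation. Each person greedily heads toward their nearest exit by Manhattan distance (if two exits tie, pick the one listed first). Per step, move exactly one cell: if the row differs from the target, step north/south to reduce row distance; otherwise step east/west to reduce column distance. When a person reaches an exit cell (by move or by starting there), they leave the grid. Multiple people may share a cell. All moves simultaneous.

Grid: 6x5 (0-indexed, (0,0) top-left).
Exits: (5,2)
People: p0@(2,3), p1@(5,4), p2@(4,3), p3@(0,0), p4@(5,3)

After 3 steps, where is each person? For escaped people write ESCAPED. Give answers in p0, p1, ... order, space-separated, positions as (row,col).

Step 1: p0:(2,3)->(3,3) | p1:(5,4)->(5,3) | p2:(4,3)->(5,3) | p3:(0,0)->(1,0) | p4:(5,3)->(5,2)->EXIT
Step 2: p0:(3,3)->(4,3) | p1:(5,3)->(5,2)->EXIT | p2:(5,3)->(5,2)->EXIT | p3:(1,0)->(2,0) | p4:escaped
Step 3: p0:(4,3)->(5,3) | p1:escaped | p2:escaped | p3:(2,0)->(3,0) | p4:escaped

(5,3) ESCAPED ESCAPED (3,0) ESCAPED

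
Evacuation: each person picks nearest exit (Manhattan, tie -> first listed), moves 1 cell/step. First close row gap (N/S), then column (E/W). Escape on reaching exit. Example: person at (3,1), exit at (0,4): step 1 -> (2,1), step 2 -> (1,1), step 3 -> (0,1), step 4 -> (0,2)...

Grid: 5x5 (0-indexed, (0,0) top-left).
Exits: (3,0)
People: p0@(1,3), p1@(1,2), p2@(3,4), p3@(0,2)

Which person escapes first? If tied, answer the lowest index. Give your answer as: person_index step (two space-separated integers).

Answer: 1 4

Derivation:
Step 1: p0:(1,3)->(2,3) | p1:(1,2)->(2,2) | p2:(3,4)->(3,3) | p3:(0,2)->(1,2)
Step 2: p0:(2,3)->(3,3) | p1:(2,2)->(3,2) | p2:(3,3)->(3,2) | p3:(1,2)->(2,2)
Step 3: p0:(3,3)->(3,2) | p1:(3,2)->(3,1) | p2:(3,2)->(3,1) | p3:(2,2)->(3,2)
Step 4: p0:(3,2)->(3,1) | p1:(3,1)->(3,0)->EXIT | p2:(3,1)->(3,0)->EXIT | p3:(3,2)->(3,1)
Step 5: p0:(3,1)->(3,0)->EXIT | p1:escaped | p2:escaped | p3:(3,1)->(3,0)->EXIT
Exit steps: [5, 4, 4, 5]
First to escape: p1 at step 4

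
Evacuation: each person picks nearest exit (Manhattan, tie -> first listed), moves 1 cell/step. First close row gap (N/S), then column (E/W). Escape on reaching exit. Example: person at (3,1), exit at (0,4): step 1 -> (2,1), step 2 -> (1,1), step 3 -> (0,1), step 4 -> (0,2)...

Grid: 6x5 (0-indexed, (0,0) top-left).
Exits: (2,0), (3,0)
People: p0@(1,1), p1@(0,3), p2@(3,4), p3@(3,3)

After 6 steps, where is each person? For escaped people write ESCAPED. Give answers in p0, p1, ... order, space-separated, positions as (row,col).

Step 1: p0:(1,1)->(2,1) | p1:(0,3)->(1,3) | p2:(3,4)->(3,3) | p3:(3,3)->(3,2)
Step 2: p0:(2,1)->(2,0)->EXIT | p1:(1,3)->(2,3) | p2:(3,3)->(3,2) | p3:(3,2)->(3,1)
Step 3: p0:escaped | p1:(2,3)->(2,2) | p2:(3,2)->(3,1) | p3:(3,1)->(3,0)->EXIT
Step 4: p0:escaped | p1:(2,2)->(2,1) | p2:(3,1)->(3,0)->EXIT | p3:escaped
Step 5: p0:escaped | p1:(2,1)->(2,0)->EXIT | p2:escaped | p3:escaped

ESCAPED ESCAPED ESCAPED ESCAPED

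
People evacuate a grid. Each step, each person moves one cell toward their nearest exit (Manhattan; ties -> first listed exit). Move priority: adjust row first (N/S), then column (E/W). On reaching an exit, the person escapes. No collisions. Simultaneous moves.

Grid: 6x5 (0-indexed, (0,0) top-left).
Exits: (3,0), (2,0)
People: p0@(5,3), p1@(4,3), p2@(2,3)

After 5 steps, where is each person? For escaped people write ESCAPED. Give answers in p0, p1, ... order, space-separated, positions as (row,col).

Step 1: p0:(5,3)->(4,3) | p1:(4,3)->(3,3) | p2:(2,3)->(2,2)
Step 2: p0:(4,3)->(3,3) | p1:(3,3)->(3,2) | p2:(2,2)->(2,1)
Step 3: p0:(3,3)->(3,2) | p1:(3,2)->(3,1) | p2:(2,1)->(2,0)->EXIT
Step 4: p0:(3,2)->(3,1) | p1:(3,1)->(3,0)->EXIT | p2:escaped
Step 5: p0:(3,1)->(3,0)->EXIT | p1:escaped | p2:escaped

ESCAPED ESCAPED ESCAPED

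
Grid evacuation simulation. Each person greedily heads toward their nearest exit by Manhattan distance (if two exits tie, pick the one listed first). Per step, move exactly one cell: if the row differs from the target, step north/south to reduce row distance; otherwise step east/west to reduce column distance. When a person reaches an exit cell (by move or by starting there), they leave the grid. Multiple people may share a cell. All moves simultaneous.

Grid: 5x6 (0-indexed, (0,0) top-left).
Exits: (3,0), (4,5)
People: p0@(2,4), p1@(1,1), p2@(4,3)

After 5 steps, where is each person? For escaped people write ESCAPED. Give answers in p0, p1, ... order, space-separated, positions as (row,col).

Step 1: p0:(2,4)->(3,4) | p1:(1,1)->(2,1) | p2:(4,3)->(4,4)
Step 2: p0:(3,4)->(4,4) | p1:(2,1)->(3,1) | p2:(4,4)->(4,5)->EXIT
Step 3: p0:(4,4)->(4,5)->EXIT | p1:(3,1)->(3,0)->EXIT | p2:escaped

ESCAPED ESCAPED ESCAPED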